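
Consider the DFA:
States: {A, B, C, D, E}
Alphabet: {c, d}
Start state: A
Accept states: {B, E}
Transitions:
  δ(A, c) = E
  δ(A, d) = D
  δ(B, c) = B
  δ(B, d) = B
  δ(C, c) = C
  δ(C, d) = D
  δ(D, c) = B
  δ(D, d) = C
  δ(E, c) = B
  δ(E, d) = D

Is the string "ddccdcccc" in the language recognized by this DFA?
Processing string "ddccdcccc":
  A --d--> D
  D --d--> C
  C --c--> C
  C --c--> C
  C --d--> D
  D --c--> B
  B --c--> B
  B --c--> B
  B --c--> B
Final state: B
Accept states: {B, E}
Yes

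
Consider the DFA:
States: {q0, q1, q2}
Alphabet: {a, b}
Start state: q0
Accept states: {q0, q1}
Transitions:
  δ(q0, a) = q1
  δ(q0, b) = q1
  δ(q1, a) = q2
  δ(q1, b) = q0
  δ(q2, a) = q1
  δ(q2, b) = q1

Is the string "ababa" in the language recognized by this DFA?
Processing string "ababa":
  q0 --a--> q1
  q1 --b--> q0
  q0 --a--> q1
  q1 --b--> q0
  q0 --a--> q1
Final state: q1
Accept states: {q0, q1}
Yes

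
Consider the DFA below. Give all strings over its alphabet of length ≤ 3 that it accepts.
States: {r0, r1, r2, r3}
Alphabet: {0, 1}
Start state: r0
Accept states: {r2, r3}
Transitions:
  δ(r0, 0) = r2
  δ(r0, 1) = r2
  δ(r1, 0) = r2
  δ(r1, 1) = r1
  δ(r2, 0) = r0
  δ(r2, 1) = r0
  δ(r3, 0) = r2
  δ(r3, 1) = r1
0, 1, 000, 001, 010, 011, 100, 101, 110, 111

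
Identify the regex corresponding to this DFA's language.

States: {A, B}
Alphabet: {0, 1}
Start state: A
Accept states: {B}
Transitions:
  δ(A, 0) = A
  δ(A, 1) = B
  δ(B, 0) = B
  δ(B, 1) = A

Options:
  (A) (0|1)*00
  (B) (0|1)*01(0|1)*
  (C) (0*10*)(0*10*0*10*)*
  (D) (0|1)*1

Check each option against the DFA on short strings; one disagreement eliminates an option:
  (A) (0|1)*00: on '1' the DFA goes A → B and accepts (B ∈ Accept), but the regex does not match it → eliminate
  (B) (0|1)*01(0|1)*: on '1' the DFA goes A → B and accepts (B ∈ Accept), but the regex does not match it → eliminate
  (C) (0*10*)(0*10*0*10*)*: agrees with the DFA on every string of length ≤ 6
  (D) (0|1)*1: on '10' the DFA goes A → B → B and accepts (B ∈ Accept), but the regex does not match it → eliminate
Only (C) is consistent with the DFA.
(C) (0*10*)(0*10*0*10*)*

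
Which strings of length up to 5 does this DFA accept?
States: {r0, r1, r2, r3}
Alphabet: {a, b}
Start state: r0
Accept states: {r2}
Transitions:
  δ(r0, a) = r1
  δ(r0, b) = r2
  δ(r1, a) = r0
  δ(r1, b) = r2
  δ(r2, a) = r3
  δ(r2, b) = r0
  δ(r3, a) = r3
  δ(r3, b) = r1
b, ab, aab, bbb, aaab, abbb, babb, bbab, aaaab, aabbb, ababb, abbab, baabb, babab, bbaab, bbbbb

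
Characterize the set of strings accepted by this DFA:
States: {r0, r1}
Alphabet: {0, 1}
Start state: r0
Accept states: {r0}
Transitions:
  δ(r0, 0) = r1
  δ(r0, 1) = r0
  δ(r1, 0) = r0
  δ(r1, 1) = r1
Testing a few strings:
  '0' → reject
  '01' → reject
  '1' → accept
  '11' → accept
State roles: r0=even number of 0's so far; r1=odd number of 0's so far
All binary strings with an even number of 0's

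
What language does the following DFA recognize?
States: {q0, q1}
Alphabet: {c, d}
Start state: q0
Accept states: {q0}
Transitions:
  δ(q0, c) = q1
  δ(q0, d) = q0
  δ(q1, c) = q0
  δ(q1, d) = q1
Testing a few strings:
  'cd' → reject
  'ddd' → accept
  'dcc' → accept
  'c' → reject
State roles: q0=even number of c's so far; q1=odd number of c's so far
All strings over {c,d} with an even number of c's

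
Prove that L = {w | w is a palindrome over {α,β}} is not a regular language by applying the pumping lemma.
Assume L is regular with pumping length p. Idea: pumping the leading α-block breaks the symmetry.
Choose s = α^p β α^p (a palindrome of length 2p+1 ≥ p). By the pumping lemma, s = xyz with |xy| ≤ p, |y| > 0, so y = α^k with k > 0 (xy lies entirely in the first α^p). Then xy²z = α^(p+k) β α^p, which is not a palindrome since p+k ≠ p.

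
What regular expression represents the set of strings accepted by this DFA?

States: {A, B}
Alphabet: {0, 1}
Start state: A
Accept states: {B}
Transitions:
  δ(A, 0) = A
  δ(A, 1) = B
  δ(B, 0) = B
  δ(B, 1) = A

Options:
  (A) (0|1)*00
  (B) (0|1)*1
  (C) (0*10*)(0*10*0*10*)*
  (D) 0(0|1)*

Check each option against the DFA on short strings; one disagreement eliminates an option:
  (A) (0|1)*00: on '1' the DFA goes A → B and accepts (B ∈ Accept), but the regex does not match it → eliminate
  (B) (0|1)*1: on '10' the DFA goes A → B → B and accepts (B ∈ Accept), but the regex does not match it → eliminate
  (C) (0*10*)(0*10*0*10*)*: agrees with the DFA on every string of length ≤ 6
  (D) 0(0|1)*: on '0' the DFA goes A → A and rejects (A ∉ Accept), but the regex matches it → eliminate
Only (C) is consistent with the DFA.
(C) (0*10*)(0*10*0*10*)*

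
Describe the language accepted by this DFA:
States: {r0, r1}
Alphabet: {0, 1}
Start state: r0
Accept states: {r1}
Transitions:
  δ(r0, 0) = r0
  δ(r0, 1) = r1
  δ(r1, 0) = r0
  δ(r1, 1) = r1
Testing a few strings:
  '1' → accept
  '01' → accept
  '10' → reject
  '11' → accept
State roles: r0=last symbol not 1; r1=last symbol is 1
All binary strings ending with 1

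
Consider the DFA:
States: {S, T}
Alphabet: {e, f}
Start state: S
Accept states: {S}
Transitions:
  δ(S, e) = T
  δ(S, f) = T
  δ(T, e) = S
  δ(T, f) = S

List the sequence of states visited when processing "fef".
read 'f': S → T
  read 'e': T → S
  read 'f': S → T
S -> T -> S -> T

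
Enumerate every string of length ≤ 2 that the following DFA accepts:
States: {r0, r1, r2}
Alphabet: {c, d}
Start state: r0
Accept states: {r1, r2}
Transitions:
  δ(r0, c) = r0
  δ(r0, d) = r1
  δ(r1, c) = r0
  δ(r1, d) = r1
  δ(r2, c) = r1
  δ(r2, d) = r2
d, cd, dd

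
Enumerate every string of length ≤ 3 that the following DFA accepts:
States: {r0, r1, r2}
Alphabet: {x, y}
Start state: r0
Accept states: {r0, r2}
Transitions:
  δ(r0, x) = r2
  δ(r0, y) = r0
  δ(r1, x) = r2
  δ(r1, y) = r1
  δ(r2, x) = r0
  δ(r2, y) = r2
ε, x, y, xx, xy, yx, yy, xxx, xxy, xyx, xyy, yxx, yxy, yyx, yyy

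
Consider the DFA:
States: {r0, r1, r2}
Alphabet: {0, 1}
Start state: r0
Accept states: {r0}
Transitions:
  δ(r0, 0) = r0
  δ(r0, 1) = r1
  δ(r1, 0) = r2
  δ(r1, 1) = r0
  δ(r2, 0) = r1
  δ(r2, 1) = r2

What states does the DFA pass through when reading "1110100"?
read '1': r0 → r1
  read '1': r1 → r0
  read '1': r0 → r1
  read '0': r1 → r2
  read '1': r2 → r2
  read '0': r2 → r1
  read '0': r1 → r2
r0 -> r1 -> r0 -> r1 -> r2 -> r2 -> r1 -> r2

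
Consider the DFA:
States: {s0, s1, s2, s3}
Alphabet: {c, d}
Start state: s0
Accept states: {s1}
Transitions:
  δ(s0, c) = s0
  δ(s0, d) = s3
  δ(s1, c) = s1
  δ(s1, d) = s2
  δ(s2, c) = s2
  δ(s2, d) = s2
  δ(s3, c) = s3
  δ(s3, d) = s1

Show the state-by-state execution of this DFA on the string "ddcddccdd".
read 'd': s0 → s3
  read 'd': s3 → s1
  read 'c': s1 → s1
  read 'd': s1 → s2
  read 'd': s2 → s2
  read 'c': s2 → s2
  read 'c': s2 → s2
  read 'd': s2 → s2
  read 'd': s2 → s2
s0 -> s3 -> s1 -> s1 -> s2 -> s2 -> s2 -> s2 -> s2 -> s2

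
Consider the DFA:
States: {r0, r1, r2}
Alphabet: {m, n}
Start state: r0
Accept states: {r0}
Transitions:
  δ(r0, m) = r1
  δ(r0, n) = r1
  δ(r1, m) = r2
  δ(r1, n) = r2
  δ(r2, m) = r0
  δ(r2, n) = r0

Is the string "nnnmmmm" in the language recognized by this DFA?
Processing string "nnnmmmm":
  r0 --n--> r1
  r1 --n--> r2
  r2 --n--> r0
  r0 --m--> r1
  r1 --m--> r2
  r2 --m--> r0
  r0 --m--> r1
Final state: r1
Accept states: {r0}
No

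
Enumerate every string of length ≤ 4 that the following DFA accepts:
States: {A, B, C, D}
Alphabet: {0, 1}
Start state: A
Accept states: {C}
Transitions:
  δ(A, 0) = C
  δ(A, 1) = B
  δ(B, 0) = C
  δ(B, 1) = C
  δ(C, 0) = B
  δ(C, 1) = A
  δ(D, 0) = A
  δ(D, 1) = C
0, 10, 11, 000, 001, 010, 0110, 0111, 1000, 1001, 1010, 1100, 1101, 1110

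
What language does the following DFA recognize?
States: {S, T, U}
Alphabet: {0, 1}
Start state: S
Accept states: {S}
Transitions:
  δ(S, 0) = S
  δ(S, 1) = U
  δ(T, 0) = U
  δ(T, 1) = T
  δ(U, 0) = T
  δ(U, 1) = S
Testing a few strings:
  '0101' → reject
  '0010' → reject
  '110' → accept
  '101' → reject
State roles: S=value ≡ 0 (mod 3); T=value ≡ 2 (mod 3); U=value ≡ 1 (mod 3)
All binary strings representing a multiple of 3 (read in base 2; leading zeros allowed and ε counts as 0)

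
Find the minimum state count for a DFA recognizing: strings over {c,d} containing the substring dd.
By Myhill–Nerode, count the distinguishable equivalence classes: three classes — no progress / one trailing d / dd seen.
3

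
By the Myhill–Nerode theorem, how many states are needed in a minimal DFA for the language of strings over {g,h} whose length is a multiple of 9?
By Myhill–Nerode, count the distinguishable equivalence classes: 9 classes — one per residue of the length mod 9; class i is distinguished from class j by any string of length (9 − i) mod 9.
9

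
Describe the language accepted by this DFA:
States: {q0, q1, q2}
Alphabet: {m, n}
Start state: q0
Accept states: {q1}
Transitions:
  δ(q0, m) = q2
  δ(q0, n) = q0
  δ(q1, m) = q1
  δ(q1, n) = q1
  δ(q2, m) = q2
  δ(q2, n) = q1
Testing a few strings:
  'mnm' → accept
  'nmn' → accept
  'nm' → reject
  'mmm' → reject
State roles: q0=no m seen yet; q1=substring mn seen; q2=seen a m, waiting for n
All strings over {m,n} containing the substring mn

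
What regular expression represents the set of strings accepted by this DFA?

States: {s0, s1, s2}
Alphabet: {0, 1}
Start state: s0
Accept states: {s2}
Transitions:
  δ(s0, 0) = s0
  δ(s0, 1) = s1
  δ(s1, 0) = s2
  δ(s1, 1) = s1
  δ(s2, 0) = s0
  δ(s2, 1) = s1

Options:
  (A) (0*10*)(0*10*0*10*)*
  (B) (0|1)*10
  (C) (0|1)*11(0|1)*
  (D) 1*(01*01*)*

Check each option against the DFA on short strings; one disagreement eliminates an option:
  (A) (0*10*)(0*10*0*10*)*: on '1' the DFA goes s0 → s1 and rejects (s1 ∉ Accept), but the regex matches it → eliminate
  (B) (0|1)*10: agrees with the DFA on every string of length ≤ 6
  (C) (0|1)*11(0|1)*: on '10' the DFA goes s0 → s1 → s2 and accepts (s2 ∈ Accept), but the regex does not match it → eliminate
  (D) 1*(01*01*)*: on ε the DFA stays in s0 and rejects (s0 ∉ Accept), but the regex matches it → eliminate
Only (B) is consistent with the DFA.
(B) (0|1)*10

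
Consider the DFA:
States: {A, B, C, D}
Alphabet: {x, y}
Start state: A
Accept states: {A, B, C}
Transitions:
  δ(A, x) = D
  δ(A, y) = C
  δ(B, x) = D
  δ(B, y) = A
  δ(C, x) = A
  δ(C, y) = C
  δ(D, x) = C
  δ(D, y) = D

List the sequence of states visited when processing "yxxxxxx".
read 'y': A → C
  read 'x': C → A
  read 'x': A → D
  read 'x': D → C
  read 'x': C → A
  read 'x': A → D
  read 'x': D → C
A -> C -> A -> D -> C -> A -> D -> C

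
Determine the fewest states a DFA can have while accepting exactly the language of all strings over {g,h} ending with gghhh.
By Myhill–Nerode, count the distinguishable equivalence classes: 6 classes — one per longest suffix of the input that is a prefix of 'gghhh' (lengths 0 through 5); only the length-5 class is accepting.
6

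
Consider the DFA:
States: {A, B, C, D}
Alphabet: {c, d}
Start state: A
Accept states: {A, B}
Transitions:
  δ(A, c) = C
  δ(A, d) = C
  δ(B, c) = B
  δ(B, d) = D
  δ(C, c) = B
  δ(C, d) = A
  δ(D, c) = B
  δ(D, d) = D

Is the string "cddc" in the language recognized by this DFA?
Processing string "cddc":
  A --c--> C
  C --d--> A
  A --d--> C
  C --c--> B
Final state: B
Accept states: {A, B}
Yes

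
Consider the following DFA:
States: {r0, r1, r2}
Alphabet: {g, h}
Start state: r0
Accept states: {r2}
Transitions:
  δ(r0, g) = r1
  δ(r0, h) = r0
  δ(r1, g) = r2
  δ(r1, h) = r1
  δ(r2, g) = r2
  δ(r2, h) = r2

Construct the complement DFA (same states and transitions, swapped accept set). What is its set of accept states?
Complement accept states = All states \ Original accept states
= {r0, r1, r2} \ {r2}
{r0, r1}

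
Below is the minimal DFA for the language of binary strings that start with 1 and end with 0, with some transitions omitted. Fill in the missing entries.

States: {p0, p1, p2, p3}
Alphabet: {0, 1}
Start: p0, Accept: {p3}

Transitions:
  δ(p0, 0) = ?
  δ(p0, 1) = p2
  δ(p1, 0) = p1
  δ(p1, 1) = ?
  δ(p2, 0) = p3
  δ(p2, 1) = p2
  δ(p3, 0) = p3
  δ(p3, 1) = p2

From the language and accept set, identify what each state tracks — p0: no input read; p1: started with 0 (dead); p2: started with 1, last symbol 1; p3: started with 1, last symbol 0.
Each missing δ(q, a) is the state matching the new tracked value after reading a.
δ(p0, 0) = p1; δ(p1, 1) = p1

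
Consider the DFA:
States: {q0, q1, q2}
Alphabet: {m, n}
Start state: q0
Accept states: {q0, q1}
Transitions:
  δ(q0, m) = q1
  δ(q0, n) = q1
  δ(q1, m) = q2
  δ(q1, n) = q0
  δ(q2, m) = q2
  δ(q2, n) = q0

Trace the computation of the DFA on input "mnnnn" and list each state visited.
read 'm': q0 → q1
  read 'n': q1 → q0
  read 'n': q0 → q1
  read 'n': q1 → q0
  read 'n': q0 → q1
q0 -> q1 -> q0 -> q1 -> q0 -> q1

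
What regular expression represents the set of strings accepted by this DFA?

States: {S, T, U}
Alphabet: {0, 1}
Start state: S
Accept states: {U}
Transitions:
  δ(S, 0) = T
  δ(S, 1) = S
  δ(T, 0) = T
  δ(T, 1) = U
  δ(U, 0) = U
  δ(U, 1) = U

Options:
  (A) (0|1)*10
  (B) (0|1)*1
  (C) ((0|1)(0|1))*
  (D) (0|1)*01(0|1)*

Check each option against the DFA on short strings; one disagreement eliminates an option:
  (A) (0|1)*10: on '01' the DFA goes S → T → U and accepts (U ∈ Accept), but the regex does not match it → eliminate
  (B) (0|1)*1: on '1' the DFA goes S → S and rejects (S ∉ Accept), but the regex matches it → eliminate
  (C) ((0|1)(0|1))*: on ε the DFA stays in S and rejects (S ∉ Accept), but the regex matches it → eliminate
  (D) (0|1)*01(0|1)*: agrees with the DFA on every string of length ≤ 6
Only (D) is consistent with the DFA.
(D) (0|1)*01(0|1)*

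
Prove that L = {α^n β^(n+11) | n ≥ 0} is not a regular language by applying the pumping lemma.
Assume L is regular with pumping length p. Idea: pumping the α-block breaks the fixed offset of 11.
Choose s = α^p β^(p+11) ∈ L. By the pumping lemma, s = xyz with |xy| ≤ p, |y| > 0, so y = α^k with k ≥ 1. Then xy²z = α^(p+k) β^(p+11). For this to be in L we would need p+11 = (p+k)+11, i.e. k = 0, contradicting k ≥ 1. So xy²z ∉ L.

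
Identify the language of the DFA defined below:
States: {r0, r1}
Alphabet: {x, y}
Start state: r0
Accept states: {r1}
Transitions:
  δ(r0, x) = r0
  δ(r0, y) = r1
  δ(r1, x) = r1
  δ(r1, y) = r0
Testing a few strings:
  'xy' → accept
  'xx' → reject
  'xxx' → reject
  'xyy' → reject
State roles: r0=even number of y's so far; r1=odd number of y's so far
All strings over {x,y} with an odd number of y's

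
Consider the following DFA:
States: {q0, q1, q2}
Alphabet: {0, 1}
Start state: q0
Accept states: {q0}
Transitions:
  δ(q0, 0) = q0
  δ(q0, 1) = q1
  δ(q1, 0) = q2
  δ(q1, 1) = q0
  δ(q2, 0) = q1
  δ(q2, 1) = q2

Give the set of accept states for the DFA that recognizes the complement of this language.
Complement accept states = All states \ Original accept states
= {q0, q1, q2} \ {q0}
{q1, q2}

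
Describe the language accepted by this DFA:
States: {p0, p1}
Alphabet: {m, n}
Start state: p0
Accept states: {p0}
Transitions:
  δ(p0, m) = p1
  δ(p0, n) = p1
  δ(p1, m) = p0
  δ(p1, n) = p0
Testing a few strings:
  'mm' → accept
  'nm' → accept
  'nmm' → reject
  'nnm' → reject
State roles: p0=even length so far; p1=odd length so far
All strings over {m,n} of even length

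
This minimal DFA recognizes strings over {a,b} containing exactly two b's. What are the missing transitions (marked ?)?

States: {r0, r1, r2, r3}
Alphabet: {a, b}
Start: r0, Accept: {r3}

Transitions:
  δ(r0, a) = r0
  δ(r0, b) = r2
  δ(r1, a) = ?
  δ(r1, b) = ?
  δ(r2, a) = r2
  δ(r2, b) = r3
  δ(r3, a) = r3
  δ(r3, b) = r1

From the language and accept set, identify what each state tracks — r0: zero b's; r1: ≥ three b's (dead); r2: one b; r3: two b's.
Each missing δ(q, a) is the state matching the new tracked value after reading a.
δ(r1, a) = r1; δ(r1, b) = r1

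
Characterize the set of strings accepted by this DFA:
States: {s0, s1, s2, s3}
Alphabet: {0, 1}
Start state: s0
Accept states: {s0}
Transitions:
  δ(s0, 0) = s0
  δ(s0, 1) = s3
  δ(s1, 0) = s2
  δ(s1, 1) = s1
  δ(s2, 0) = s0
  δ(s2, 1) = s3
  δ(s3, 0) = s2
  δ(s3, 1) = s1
Testing a few strings:
  '0010' → reject
  '11' → reject
  '01' → reject
  '0001' → reject
State roles: s0=value ≡ 0 (mod 4); s1=value ≡ 3 (mod 4); s2=value ≡ 2 (mod 4); s3=value ≡ 1 (mod 4)
All binary strings representing a multiple of 4 (read in base 2; leading zeros allowed and ε counts as 0)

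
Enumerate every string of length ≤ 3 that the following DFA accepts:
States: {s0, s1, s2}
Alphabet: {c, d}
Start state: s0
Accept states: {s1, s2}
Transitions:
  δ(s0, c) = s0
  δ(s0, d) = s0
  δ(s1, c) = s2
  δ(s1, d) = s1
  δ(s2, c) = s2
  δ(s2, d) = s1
None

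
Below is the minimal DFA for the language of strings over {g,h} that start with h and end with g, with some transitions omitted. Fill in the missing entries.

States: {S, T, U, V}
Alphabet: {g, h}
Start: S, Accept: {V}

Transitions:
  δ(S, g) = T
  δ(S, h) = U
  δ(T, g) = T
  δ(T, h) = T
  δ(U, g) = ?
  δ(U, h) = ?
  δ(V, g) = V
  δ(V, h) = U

From the language and accept set, identify what each state tracks — S: no input read; T: started with g (dead); U: started with h, last symbol h; V: started with h, last symbol g.
Each missing δ(q, a) is the state matching the new tracked value after reading a.
δ(U, g) = V; δ(U, h) = U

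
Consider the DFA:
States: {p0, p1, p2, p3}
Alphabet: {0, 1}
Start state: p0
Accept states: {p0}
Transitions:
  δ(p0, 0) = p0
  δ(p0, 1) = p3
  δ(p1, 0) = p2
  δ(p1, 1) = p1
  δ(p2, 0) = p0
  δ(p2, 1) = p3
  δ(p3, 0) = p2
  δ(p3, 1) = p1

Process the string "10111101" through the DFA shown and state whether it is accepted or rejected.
Processing string "10111101":
  p0 --1--> p3
  p3 --0--> p2
  p2 --1--> p3
  p3 --1--> p1
  p1 --1--> p1
  p1 --1--> p1
  p1 --0--> p2
  p2 --1--> p3
Final state: p3
Accept states: {p0}
No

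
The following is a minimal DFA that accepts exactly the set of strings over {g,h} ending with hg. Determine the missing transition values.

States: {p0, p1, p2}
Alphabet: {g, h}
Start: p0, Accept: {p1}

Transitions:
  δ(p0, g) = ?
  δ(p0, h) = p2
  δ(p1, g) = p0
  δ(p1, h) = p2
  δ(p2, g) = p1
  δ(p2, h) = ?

From the language and accept set, identify what each state tracks — p0: no suffix match; p1: suffix is hg; p2: one trailing h.
Each missing δ(q, a) is the state matching the new tracked value after reading a.
δ(p0, g) = p0; δ(p2, h) = p2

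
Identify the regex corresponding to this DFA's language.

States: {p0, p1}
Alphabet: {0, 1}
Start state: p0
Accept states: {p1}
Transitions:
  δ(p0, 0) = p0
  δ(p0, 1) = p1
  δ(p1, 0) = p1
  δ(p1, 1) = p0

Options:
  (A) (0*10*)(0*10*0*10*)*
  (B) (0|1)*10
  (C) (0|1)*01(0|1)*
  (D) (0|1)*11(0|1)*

Check each option against the DFA on short strings; one disagreement eliminates an option:
  (A) (0*10*)(0*10*0*10*)*: agrees with the DFA on every string of length ≤ 6
  (B) (0|1)*10: on '1' the DFA goes p0 → p1 and accepts (p1 ∈ Accept), but the regex does not match it → eliminate
  (C) (0|1)*01(0|1)*: on '1' the DFA goes p0 → p1 and accepts (p1 ∈ Accept), but the regex does not match it → eliminate
  (D) (0|1)*11(0|1)*: on '1' the DFA goes p0 → p1 and accepts (p1 ∈ Accept), but the regex does not match it → eliminate
Only (A) is consistent with the DFA.
(A) (0*10*)(0*10*0*10*)*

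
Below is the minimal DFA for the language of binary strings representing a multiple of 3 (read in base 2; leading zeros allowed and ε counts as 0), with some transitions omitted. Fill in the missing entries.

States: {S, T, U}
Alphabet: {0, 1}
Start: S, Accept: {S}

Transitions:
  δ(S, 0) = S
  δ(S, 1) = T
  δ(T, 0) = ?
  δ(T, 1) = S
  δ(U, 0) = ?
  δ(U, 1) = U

From the language and accept set, identify what each state tracks — S: value ≡ 0 (mod 3); T: value ≡ 1 (mod 3); U: value ≡ 2 (mod 3).
Each missing δ(q, a) is the state matching the new tracked value after reading a.
δ(T, 0) = U; δ(U, 0) = T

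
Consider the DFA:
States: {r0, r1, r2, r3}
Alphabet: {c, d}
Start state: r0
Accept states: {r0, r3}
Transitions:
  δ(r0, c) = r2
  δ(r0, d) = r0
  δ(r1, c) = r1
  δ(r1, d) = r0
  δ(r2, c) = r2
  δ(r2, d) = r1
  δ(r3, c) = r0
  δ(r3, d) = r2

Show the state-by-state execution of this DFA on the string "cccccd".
read 'c': r0 → r2
  read 'c': r2 → r2
  read 'c': r2 → r2
  read 'c': r2 → r2
  read 'c': r2 → r2
  read 'd': r2 → r1
r0 -> r2 -> r2 -> r2 -> r2 -> r2 -> r1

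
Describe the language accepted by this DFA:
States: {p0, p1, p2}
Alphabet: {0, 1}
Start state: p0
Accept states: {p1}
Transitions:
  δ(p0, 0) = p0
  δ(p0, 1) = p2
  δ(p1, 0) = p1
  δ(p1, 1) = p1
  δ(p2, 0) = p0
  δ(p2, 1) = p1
Testing a few strings:
  '110' → accept
  '0' → reject
  '00' → reject
  '1111' → accept
State roles: p0=no progress toward 11; p1=substring 11 seen; p2=one trailing 1
All binary strings containing the substring 11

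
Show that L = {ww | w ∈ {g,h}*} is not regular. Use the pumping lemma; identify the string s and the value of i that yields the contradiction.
Assume L is regular with pumping length p. Idea: pumping the leading g-block breaks the equality of the two halves.
Choose s = g^p h g^p h ∈ L (with w = g^p h). |s| = 2p+2 ≥ p. By the pumping lemma, s = xyz with |xy| ≤ p, |y| > 0, so y = g^k with k ≥ 1, in the first g-block. Then xy²z = g^(p+k) h g^p h, of length 2p+2+k. If k is odd this length is odd, so it cannot be of the form ww. If k is even, each half has length p+1+k/2 ≤ p+k, so the first half lies entirely inside the leading g-block and contains no h, while the second half ends in h; the halves differ. Either way xy²z ∉ L.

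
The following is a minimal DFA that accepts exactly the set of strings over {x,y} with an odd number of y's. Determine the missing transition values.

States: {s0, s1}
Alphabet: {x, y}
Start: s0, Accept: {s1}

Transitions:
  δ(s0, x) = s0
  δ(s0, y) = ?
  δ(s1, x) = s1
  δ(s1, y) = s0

From the language and accept set, identify what each state tracks — s0: even number of y's so far; s1: odd number of y's so far.
Each missing δ(q, a) is the state matching the new tracked value after reading a.
δ(s0, y) = s1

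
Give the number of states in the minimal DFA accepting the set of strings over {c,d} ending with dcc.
By Myhill–Nerode, count the distinguishable equivalence classes: 4 classes — one per longest suffix of the input that is a prefix of 'dcc' (lengths 0 through 3); only the length-3 class is accepting.
4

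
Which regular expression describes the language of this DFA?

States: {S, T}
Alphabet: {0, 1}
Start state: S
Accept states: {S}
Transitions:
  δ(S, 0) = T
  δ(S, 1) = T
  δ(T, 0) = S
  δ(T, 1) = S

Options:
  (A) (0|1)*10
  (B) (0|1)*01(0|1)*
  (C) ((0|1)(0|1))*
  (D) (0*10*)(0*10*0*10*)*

Check each option against the DFA on short strings; one disagreement eliminates an option:
  (A) (0|1)*10: on ε the DFA stays in S and accepts (S ∈ Accept), but the regex does not match it → eliminate
  (B) (0|1)*01(0|1)*: on ε the DFA stays in S and accepts (S ∈ Accept), but the regex does not match it → eliminate
  (C) ((0|1)(0|1))*: agrees with the DFA on every string of length ≤ 6
  (D) (0*10*)(0*10*0*10*)*: on ε the DFA stays in S and accepts (S ∈ Accept), but the regex does not match it → eliminate
Only (C) is consistent with the DFA.
(C) ((0|1)(0|1))*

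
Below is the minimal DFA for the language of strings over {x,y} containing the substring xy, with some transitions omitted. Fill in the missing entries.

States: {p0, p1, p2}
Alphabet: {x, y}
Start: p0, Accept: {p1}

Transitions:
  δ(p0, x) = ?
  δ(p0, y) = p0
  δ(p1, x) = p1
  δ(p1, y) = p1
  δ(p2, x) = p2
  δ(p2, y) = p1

From the language and accept set, identify what each state tracks — p0: no x seen yet; p1: substring xy seen; p2: seen a x, waiting for y.
Each missing δ(q, a) is the state matching the new tracked value after reading a.
δ(p0, x) = p2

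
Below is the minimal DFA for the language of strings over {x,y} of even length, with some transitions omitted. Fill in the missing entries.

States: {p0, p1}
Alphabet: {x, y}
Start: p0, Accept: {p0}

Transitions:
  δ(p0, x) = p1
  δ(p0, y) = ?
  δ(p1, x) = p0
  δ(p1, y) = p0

From the language and accept set, identify what each state tracks — p0: even length so far; p1: odd length so far.
Each missing δ(q, a) is the state matching the new tracked value after reading a.
δ(p0, y) = p1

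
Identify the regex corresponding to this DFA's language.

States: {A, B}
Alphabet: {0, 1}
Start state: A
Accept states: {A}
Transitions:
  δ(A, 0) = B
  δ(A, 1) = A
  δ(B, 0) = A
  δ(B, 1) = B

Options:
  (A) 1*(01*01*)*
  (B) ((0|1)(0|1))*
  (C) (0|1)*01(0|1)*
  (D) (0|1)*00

Check each option against the DFA on short strings; one disagreement eliminates an option:
  (A) 1*(01*01*)*: agrees with the DFA on every string of length ≤ 6
  (B) ((0|1)(0|1))*: on '1' the DFA goes A → A and accepts (A ∈ Accept), but the regex does not match it → eliminate
  (C) (0|1)*01(0|1)*: on ε the DFA stays in A and accepts (A ∈ Accept), but the regex does not match it → eliminate
  (D) (0|1)*00: on ε the DFA stays in A and accepts (A ∈ Accept), but the regex does not match it → eliminate
Only (A) is consistent with the DFA.
(A) 1*(01*01*)*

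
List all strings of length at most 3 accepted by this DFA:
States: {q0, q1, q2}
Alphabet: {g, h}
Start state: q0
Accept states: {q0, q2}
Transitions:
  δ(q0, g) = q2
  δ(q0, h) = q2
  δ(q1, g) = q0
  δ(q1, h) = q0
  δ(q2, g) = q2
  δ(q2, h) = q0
ε, g, h, gg, gh, hg, hh, ggg, ggh, ghg, ghh, hgg, hgh, hhg, hhh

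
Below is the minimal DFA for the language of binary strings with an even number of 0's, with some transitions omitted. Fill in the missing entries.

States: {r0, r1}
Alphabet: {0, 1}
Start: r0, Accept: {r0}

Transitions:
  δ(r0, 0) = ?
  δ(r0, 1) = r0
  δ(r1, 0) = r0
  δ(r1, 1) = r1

From the language and accept set, identify what each state tracks — r0: even number of 0's so far; r1: odd number of 0's so far.
Each missing δ(q, a) is the state matching the new tracked value after reading a.
δ(r0, 0) = r1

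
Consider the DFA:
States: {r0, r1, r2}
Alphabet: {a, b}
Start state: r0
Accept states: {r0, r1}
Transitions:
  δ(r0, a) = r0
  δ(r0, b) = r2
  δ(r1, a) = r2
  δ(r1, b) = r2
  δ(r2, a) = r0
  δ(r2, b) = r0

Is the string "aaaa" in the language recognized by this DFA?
Processing string "aaaa":
  r0 --a--> r0
  r0 --a--> r0
  r0 --a--> r0
  r0 --a--> r0
Final state: r0
Accept states: {r0, r1}
Yes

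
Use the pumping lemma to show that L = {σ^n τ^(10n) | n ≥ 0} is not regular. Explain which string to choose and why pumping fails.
Assume L is regular with pumping length p. Idea: pumping the σ-block breaks the 1:10 ratio.
Choose s = σ^p τ^(10p) (length 11p ≥ p). By the pumping lemma, s = xyz with |xy| ≤ p, |y| > 0, so y = σ^k with k ≥ 1. Then xy²z = σ^(p+k) τ^(10p). For this to be in L we would need 10p = 10(p+k), i.e. 10k = 0, contradicting k ≥ 1. So xy²z ∉ L.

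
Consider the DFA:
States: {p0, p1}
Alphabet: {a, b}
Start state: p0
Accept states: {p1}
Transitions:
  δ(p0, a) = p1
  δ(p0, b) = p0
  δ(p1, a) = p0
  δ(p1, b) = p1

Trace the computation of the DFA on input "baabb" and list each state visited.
read 'b': p0 → p0
  read 'a': p0 → p1
  read 'a': p1 → p0
  read 'b': p0 → p0
  read 'b': p0 → p0
p0 -> p0 -> p1 -> p0 -> p0 -> p0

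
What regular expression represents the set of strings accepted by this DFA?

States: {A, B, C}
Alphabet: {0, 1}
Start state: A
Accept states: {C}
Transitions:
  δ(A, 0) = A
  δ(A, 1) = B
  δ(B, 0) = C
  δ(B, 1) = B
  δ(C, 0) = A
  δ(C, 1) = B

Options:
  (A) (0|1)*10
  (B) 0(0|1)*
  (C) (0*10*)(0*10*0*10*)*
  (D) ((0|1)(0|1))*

Check each option against the DFA on short strings; one disagreement eliminates an option:
  (A) (0|1)*10: agrees with the DFA on every string of length ≤ 6
  (B) 0(0|1)*: on '0' the DFA goes A → A and rejects (A ∉ Accept), but the regex matches it → eliminate
  (C) (0*10*)(0*10*0*10*)*: on '1' the DFA goes A → B and rejects (B ∉ Accept), but the regex matches it → eliminate
  (D) ((0|1)(0|1))*: on ε the DFA stays in A and rejects (A ∉ Accept), but the regex matches it → eliminate
Only (A) is consistent with the DFA.
(A) (0|1)*10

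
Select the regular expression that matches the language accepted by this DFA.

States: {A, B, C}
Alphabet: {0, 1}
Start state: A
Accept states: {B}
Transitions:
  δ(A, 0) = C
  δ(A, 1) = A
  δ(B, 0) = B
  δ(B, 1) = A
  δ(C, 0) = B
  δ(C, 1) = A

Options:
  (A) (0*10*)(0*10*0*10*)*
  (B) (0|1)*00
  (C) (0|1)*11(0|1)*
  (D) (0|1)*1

Check each option against the DFA on short strings; one disagreement eliminates an option:
  (A) (0*10*)(0*10*0*10*)*: on '1' the DFA goes A → A and rejects (A ∉ Accept), but the regex matches it → eliminate
  (B) (0|1)*00: agrees with the DFA on every string of length ≤ 6
  (C) (0|1)*11(0|1)*: on '00' the DFA goes A → C → B and accepts (B ∈ Accept), but the regex does not match it → eliminate
  (D) (0|1)*1: on '1' the DFA goes A → A and rejects (A ∉ Accept), but the regex matches it → eliminate
Only (B) is consistent with the DFA.
(B) (0|1)*00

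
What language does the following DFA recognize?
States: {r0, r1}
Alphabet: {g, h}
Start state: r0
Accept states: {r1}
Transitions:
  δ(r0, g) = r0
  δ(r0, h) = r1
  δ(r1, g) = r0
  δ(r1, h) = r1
Testing a few strings:
  'ghh' → accept
  'h' → accept
  'gh' → accept
  'ggh' → accept
State roles: r0=last symbol not h; r1=last symbol is h
All strings over {g,h} ending with h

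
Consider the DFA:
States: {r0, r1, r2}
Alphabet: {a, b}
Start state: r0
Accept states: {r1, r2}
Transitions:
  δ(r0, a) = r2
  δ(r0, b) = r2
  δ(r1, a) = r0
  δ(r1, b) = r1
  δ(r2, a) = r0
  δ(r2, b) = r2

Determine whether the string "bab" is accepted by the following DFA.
Processing string "bab":
  r0 --b--> r2
  r2 --a--> r0
  r0 --b--> r2
Final state: r2
Accept states: {r1, r2}
Yes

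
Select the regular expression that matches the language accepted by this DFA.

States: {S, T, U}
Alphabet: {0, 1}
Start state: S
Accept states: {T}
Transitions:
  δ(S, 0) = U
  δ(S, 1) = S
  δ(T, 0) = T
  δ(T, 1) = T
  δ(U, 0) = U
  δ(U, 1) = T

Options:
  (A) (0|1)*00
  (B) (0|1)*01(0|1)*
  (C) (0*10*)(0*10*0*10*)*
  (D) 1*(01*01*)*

Check each option against the DFA on short strings; one disagreement eliminates an option:
  (A) (0|1)*00: on '00' the DFA goes S → U → U and rejects (U ∉ Accept), but the regex matches it → eliminate
  (B) (0|1)*01(0|1)*: agrees with the DFA on every string of length ≤ 6
  (C) (0*10*)(0*10*0*10*)*: on '1' the DFA goes S → S and rejects (S ∉ Accept), but the regex matches it → eliminate
  (D) 1*(01*01*)*: on ε the DFA stays in S and rejects (S ∉ Accept), but the regex matches it → eliminate
Only (B) is consistent with the DFA.
(B) (0|1)*01(0|1)*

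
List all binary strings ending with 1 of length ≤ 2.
1, 01, 11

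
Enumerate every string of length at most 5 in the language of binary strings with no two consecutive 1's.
ε, 0, 1, 00, 01, 10, 000, 001, 010, 100, 101, 0000, 0001, 0010, 0100, 0101, 1000, 1001, 1010, 00000, 00001, 00010, 00100, 00101, 01000, 01001, 01010, 10000, 10001, 10010, 10100, 10101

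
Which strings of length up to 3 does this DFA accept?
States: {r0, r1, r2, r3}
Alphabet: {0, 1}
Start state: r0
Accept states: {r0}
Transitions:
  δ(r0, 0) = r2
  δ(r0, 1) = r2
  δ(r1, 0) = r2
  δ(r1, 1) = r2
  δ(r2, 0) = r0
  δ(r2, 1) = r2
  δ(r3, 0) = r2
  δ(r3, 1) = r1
ε, 00, 10, 010, 110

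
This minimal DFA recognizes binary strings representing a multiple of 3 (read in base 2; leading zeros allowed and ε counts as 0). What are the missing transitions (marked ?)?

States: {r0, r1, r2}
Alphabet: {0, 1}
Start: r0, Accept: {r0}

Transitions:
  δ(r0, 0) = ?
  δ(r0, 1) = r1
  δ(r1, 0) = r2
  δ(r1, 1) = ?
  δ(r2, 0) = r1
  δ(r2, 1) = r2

From the language and accept set, identify what each state tracks — r0: value ≡ 0 (mod 3); r1: value ≡ 1 (mod 3); r2: value ≡ 2 (mod 3).
Each missing δ(q, a) is the state matching the new tracked value after reading a.
δ(r0, 0) = r0; δ(r1, 1) = r0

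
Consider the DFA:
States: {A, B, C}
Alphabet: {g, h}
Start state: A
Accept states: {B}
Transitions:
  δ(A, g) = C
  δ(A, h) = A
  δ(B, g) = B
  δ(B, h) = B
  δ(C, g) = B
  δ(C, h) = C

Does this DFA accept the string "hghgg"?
Processing string "hghgg":
  A --h--> A
  A --g--> C
  C --h--> C
  C --g--> B
  B --g--> B
Final state: B
Accept states: {B}
Yes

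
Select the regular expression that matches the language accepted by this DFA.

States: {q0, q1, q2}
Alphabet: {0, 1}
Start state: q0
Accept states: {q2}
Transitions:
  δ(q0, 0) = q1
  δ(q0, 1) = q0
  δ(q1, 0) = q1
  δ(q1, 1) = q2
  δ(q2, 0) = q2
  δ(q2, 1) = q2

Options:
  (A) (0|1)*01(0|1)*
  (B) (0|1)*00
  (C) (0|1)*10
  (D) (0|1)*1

Check each option against the DFA on short strings; one disagreement eliminates an option:
  (A) (0|1)*01(0|1)*: agrees with the DFA on every string of length ≤ 6
  (B) (0|1)*00: on '00' the DFA goes q0 → q1 → q1 and rejects (q1 ∉ Accept), but the regex matches it → eliminate
  (C) (0|1)*10: on '01' the DFA goes q0 → q1 → q2 and accepts (q2 ∈ Accept), but the regex does not match it → eliminate
  (D) (0|1)*1: on '1' the DFA goes q0 → q0 and rejects (q0 ∉ Accept), but the regex matches it → eliminate
Only (A) is consistent with the DFA.
(A) (0|1)*01(0|1)*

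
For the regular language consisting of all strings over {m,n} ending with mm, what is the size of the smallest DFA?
By Myhill–Nerode, count the distinguishable equivalence classes: three classes — 0, 1, or ≥2 trailing m's.
3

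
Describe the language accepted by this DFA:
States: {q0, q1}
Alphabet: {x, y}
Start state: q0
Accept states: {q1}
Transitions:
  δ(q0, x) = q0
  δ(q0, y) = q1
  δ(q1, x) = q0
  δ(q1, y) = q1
Testing a few strings:
  'yx' → reject
  'xxy' → accept
  'yxx' → reject
  'xyy' → accept
State roles: q0=last symbol not y; q1=last symbol is y
All strings over {x,y} ending with y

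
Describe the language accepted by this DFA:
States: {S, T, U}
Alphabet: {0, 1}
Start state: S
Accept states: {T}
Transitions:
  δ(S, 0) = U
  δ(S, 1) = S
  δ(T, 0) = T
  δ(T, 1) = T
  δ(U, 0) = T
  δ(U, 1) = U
Testing a few strings:
  '1' → reject
  '000' → accept
  '0101' → accept
  '010' → accept
State roles: S=zero 0's seen; T=≥ two 0's seen; U=one 0 seen
All binary strings containing at least two 0's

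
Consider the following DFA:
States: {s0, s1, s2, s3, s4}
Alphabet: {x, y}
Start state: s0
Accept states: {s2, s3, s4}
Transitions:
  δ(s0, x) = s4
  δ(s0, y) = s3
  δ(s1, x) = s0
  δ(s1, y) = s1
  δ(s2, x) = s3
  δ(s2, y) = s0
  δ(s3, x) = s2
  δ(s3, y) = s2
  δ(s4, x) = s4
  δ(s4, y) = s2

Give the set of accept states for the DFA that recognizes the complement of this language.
Complement accept states = All states \ Original accept states
= {s0, s1, s2, s3, s4} \ {s2, s3, s4}
{s0, s1}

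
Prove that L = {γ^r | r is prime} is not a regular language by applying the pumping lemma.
Assume L is regular with pumping length p. Idea: pumping by a suitable count produces a composite length.
Let q be a prime with q ≥ p and choose s = γ^q ∈ L. By the pumping lemma, s = xyz with |xy| ≤ p, |y| = k ≥ 1. Take i = q+1: |xy^(q+1)z| = q + q·k = q(1+k). Since q ≥ 2 and 1+k ≥ 2, q(1+k) is composite, so xy^(q+1)z ∉ L.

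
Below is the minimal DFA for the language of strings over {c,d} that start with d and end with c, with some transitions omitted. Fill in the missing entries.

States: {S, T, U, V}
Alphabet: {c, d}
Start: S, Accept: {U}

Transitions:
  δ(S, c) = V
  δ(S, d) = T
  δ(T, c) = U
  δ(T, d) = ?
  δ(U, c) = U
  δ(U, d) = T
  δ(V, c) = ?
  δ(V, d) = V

From the language and accept set, identify what each state tracks — S: no input read; T: started with d, last symbol d; U: started with d, last symbol c; V: started with c (dead).
Each missing δ(q, a) is the state matching the new tracked value after reading a.
δ(T, d) = T; δ(V, c) = V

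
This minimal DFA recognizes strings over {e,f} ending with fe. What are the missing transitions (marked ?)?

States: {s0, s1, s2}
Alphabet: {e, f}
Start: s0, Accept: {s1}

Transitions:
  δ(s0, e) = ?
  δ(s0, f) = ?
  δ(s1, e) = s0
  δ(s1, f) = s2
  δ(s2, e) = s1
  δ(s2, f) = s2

From the language and accept set, identify what each state tracks — s0: no suffix match; s1: suffix is fe; s2: one trailing f.
Each missing δ(q, a) is the state matching the new tracked value after reading a.
δ(s0, e) = s0; δ(s0, f) = s2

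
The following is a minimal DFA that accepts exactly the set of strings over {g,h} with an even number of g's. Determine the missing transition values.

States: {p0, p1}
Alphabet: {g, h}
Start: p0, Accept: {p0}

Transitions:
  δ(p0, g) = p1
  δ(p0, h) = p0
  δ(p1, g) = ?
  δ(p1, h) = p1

From the language and accept set, identify what each state tracks — p0: even number of g's so far; p1: odd number of g's so far.
Each missing δ(q, a) is the state matching the new tracked value after reading a.
δ(p1, g) = p0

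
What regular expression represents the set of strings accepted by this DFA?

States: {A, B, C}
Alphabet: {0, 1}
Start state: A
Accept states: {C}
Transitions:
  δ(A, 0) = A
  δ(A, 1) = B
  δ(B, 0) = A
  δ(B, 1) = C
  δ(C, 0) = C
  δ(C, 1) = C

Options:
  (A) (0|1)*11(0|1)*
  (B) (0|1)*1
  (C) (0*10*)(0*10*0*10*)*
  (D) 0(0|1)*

Check each option against the DFA on short strings; one disagreement eliminates an option:
  (A) (0|1)*11(0|1)*: agrees with the DFA on every string of length ≤ 6
  (B) (0|1)*1: on '1' the DFA goes A → B and rejects (B ∉ Accept), but the regex matches it → eliminate
  (C) (0*10*)(0*10*0*10*)*: on '1' the DFA goes A → B and rejects (B ∉ Accept), but the regex matches it → eliminate
  (D) 0(0|1)*: on '0' the DFA goes A → A and rejects (A ∉ Accept), but the regex matches it → eliminate
Only (A) is consistent with the DFA.
(A) (0|1)*11(0|1)*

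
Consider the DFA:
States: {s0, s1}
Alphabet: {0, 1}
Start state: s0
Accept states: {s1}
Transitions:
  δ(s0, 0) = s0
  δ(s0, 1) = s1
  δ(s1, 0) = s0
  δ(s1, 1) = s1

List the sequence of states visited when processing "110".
read '1': s0 → s1
  read '1': s1 → s1
  read '0': s1 → s0
s0 -> s1 -> s1 -> s0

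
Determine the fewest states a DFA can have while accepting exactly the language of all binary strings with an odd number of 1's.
By Myhill–Nerode, count the distinguishable equivalence classes: two classes — parity of the count of 1's.
2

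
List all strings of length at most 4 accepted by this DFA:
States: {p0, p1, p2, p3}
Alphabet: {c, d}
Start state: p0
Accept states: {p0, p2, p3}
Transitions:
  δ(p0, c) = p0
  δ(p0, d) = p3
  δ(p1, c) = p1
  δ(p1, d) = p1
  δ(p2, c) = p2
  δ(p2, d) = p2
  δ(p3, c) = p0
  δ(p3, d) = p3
ε, c, d, cc, cd, dc, dd, ccc, ccd, cdc, cdd, dcc, dcd, ddc, ddd, cccc, cccd, ccdc, ccdd, cdcc, cdcd, cddc, cddd, dccc, dccd, dcdc, dcdd, ddcc, ddcd, dddc, dddd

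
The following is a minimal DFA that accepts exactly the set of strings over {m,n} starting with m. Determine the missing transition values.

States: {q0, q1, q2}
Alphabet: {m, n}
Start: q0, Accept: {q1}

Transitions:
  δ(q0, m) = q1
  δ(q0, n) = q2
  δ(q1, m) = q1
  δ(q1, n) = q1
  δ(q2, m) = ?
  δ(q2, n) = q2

From the language and accept set, identify what each state tracks — q0: no input read; q1: started with m; q2: started with n (dead).
Each missing δ(q, a) is the state matching the new tracked value after reading a.
δ(q2, m) = q2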